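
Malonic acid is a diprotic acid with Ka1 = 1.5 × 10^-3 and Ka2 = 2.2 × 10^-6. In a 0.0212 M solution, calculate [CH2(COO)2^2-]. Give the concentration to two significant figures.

2.2 × 10^-6 M

First ionization gives [H+] ≈ [CH2(COOH)COO-] = 4.94 × 10^-3 M.
Second step: Ka2 = [H+][CH2(COO)2^2-]/[CH2(COOH)COO-] ≈ [CH2(COO)2^2-] (since [H+] ≈ [CH2(COOH)COO-]).
So [CH2(COO)2^2-] ≈ Ka2.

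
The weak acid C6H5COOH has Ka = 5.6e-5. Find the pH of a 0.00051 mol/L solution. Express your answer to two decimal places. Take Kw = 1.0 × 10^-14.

pH = 3.84

C6H5COOH ⇌ C6H5COO- + H+
Let x = [H+] at equilibrium. Ka = x²/(0.00051 − x).
Here C₀/Ka ≈ 9.11, so the small-x approximation fails. Use the quadratic:
x = (−Ka + √(Ka² + 4·Ka·C₀))/2 = 1.43 × 10^-4 M
pH = −log(1.43 × 10^-4) = 3.84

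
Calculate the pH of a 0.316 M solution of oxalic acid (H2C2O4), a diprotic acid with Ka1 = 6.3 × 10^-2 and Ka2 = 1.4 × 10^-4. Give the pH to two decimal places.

pH = 0.95

Since Ka1 ≫ Ka2, the first ionization dominates [H+].
Ka1 = x²/(0.316 − x) = 6.3 × 10^-2
Solving the quadratic: x = (−Ka1 + √(Ka1² + 4·Ka1·C₀))/2 = 1.13 × 10^-1 M
pH = −log(1.13 × 10^-1) = 0.95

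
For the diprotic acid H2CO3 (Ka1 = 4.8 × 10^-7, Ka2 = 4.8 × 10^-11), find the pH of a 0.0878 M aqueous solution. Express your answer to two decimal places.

pH = 3.69

Since Ka1 ≫ Ka2, the first ionization dominates [H+].
Ka1 = x²/(0.0878 − x) = 4.8 × 10^-7
x ≈ √(4.8 × 10^-7 × 0.0878) = 2.05 × 10^-4 M
pH = −log(2.05 × 10^-4) = 3.69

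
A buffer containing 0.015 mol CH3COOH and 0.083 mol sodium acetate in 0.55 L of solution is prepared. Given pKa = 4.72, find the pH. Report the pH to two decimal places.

pH = 5.46

Using pH = pKa + log([base]/[acid]) with [base]/[acid] = 0.083/0.015:
pH = 4.72 + (+0.743) = 5.46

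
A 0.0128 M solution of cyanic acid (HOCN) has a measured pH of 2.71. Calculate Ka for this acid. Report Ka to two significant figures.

[H+] = 10^(-2.71) = 1.95 × 10^-3 M
At equilibrium [HA] = 0.0128 − 1.95 × 10^-3 = 1.09 × 10^-2 M
Ka = [H+][A-]/[HA] = (1.95 × 10^-3)² / 1.09 × 10^-2 = 3.5 × 10^-4

Ka = 3.5 × 10^-4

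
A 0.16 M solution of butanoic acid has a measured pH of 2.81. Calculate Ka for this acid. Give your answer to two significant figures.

[H+] = 10^(-2.81) = 1.55 × 10^-3 M
At equilibrium [HA] = 0.16 − 1.55 × 10^-3 = 1.58 × 10^-1 M
Ka = [H+][A-]/[HA] = (1.55 × 10^-3)² / 1.58 × 10^-1 = 1.5 × 10^-5

Ka = 1.5 × 10^-5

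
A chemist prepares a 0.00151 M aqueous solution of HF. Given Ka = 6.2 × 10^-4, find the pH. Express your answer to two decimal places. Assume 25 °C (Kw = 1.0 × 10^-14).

HF ⇌ F- + H+
Ka = [H+]²/(0.00151 − [H+]) = 6.2 × 10^-4
[H+] is not negligible relative to C₀; solve [H+]² + 0.00062·[H+] − 9.36e-07 = 0.
[H+] = [−0.00062 + √(0.00062² + 3.74e-06)]/2 = 7.06 × 10^-4 M
pH = −log(7.06 × 10^-4) = 3.15

pH = 3.15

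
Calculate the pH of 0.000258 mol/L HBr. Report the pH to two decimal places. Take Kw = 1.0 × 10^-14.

HBr is a strong acid and dissociates completely, so [H+] = 0.000258 M.
pH = -log(0.000258) = 3.59

pH = 3.59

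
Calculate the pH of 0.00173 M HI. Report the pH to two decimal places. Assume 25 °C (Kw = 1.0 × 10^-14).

HI is a strong acid and dissociates completely, so [H+] = 0.00173 M.
pH = -log(0.00173) = 2.76

pH = 2.76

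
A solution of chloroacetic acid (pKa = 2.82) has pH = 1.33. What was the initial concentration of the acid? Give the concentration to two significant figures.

[H+] = 10^(-1.33) = 4.68 × 10^-2 M = x
Ka = 10^(−2.82) = 1.51 × 10^-3
Ka = x²/(C₀ − x) ⇒ C₀ = x + x²/Ka
C₀ = 4.68 × 10^-2 + (4.68 × 10^-2)²/(1.51 × 10^-3) = 1.50 M

C₀ = 1.5 M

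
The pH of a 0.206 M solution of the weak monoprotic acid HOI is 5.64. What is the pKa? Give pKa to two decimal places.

[H+] = 10^(-5.64) = 2.29 × 10^-6 M
At equilibrium [HA] = 0.206 − 2.29 × 10^-6 = 2.06 × 10^-1 M
Ka = [H+][A-]/[HA] = (2.29 × 10^-6)² / 2.06 × 10^-1 = 2.55 × 10^-11
pKa = -log(2.55 × 10^-11) = 10.59

pKa = 10.59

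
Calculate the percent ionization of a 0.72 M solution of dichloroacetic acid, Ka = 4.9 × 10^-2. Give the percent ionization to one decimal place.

Cl2CHCOOH ⇌ Cl2CHCOO- + H+; let x = [H+] at equilibrium.
Solve x² + 0.049x − 0.0353 = 0 → x = 1.65 × 10^-1 M
% ionization = x/C₀ × 100% = 1.65 × 10^-1/0.72 × 100% = 22.9%

22.9%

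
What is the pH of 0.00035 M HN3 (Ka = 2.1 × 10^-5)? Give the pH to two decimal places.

HN3 ⇌ N3- + H+
Ka = [H+]²/(0.00035 − [H+]) = 2.1 × 10^-5
[H+] is not negligible relative to C₀; solve [H+]² + 2.1e-05·[H+] − 7.35e-09 = 0.
[H+] = [−2.1e-05 + √(2.1e-05² + 2.94e-08)]/2 = 7.59 × 10^-5 M
pH = −log(7.59 × 10^-5) = 4.12

pH = 4.12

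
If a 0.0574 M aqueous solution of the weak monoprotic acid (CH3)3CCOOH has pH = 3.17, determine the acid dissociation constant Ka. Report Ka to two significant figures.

Ka = 8.1 × 10^-6

[H+] = 10^(-3.17) = 6.76 × 10^-4 M
At equilibrium [HA] = 0.0574 − 6.76 × 10^-4 = 5.67 × 10^-2 M
Ka = [H+][A-]/[HA] = (6.76 × 10^-4)² / 5.67 × 10^-2 = 8.1 × 10^-6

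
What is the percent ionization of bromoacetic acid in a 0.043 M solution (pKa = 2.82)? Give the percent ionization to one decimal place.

BrCH2COOH ⇌ BrCH2COO- + H+; let x = [H+] at equilibrium.
Ka = 10^(−2.82) = 1.51 × 10^-3
Ka = x²/(C₀ − x); solving the quadratic gives x = 7.34 × 10^-3 M.
Fraction ionized = 7.34 × 10^-3 / 0.043 = 0.1707 → 17.1%

17.1%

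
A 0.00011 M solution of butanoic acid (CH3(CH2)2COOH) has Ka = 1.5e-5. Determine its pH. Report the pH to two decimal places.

pH = 4.47

CH3(CH2)2COOH ⇌ CH3(CH2)2COO- + H+
From the ICE table, Ka = [H+]²/(0.00011 − [H+]) = 1.5 × 10^-5.
[H+] is not negligible relative to C₀; solve [H+]² + 1.5e-05·[H+] − 1.65e-09 = 0.
[H+] = (−Ka + √(Ka² + 4·Ka·C₀))/2 = 3.38 × 10^-5 M
pH = −log(3.38 × 10^-5) = 4.47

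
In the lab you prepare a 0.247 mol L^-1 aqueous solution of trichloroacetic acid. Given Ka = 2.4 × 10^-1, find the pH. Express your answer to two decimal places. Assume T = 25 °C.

Cl3CCOOH ⇌ Cl3CCOO- + H+
Ka = [H+]²/(0.247 − [H+]) = 2.4 × 10^-1
The 5% rule fails; solving [H+]² + Ka·[H+] − Ka·C₀ = 0 exactly:
[H+] = (−Ka + √(Ka² + 4·Ka·C₀))/2 = 1.51 × 10^-1 M
pH = −log[H+] = −log(1.51 × 10^-1) = 0.82

pH = 0.82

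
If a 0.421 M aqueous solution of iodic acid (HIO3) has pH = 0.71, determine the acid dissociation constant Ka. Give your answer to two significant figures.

Ka = 1.7 × 10^-1

[H+] = 10^(-0.71) = 1.95 × 10^-1 M
At equilibrium [HA] = 0.421 − 1.95 × 10^-1 = 2.26 × 10^-1 M
Ka = [H+][A-]/[HA] = (1.95 × 10^-1)² / 2.26 × 10^-1 = 1.7 × 10^-1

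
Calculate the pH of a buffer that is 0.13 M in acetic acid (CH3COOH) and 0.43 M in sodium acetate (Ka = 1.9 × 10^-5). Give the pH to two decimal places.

pH = 5.24

pKa = −log(1.9 × 10^-5) = 4.721
Using pH = pKa + log([base]/[acid]) with [base]/[acid] = 0.43/0.13:
pH = 4.721 + (+0.520) = 5.24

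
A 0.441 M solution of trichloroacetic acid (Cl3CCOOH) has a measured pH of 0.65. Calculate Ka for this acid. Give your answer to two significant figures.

Ka = 2.3 × 10^-1

[H+] = 10^(-0.65) = 2.24 × 10^-1 M
At equilibrium [HA] = 0.441 − 2.24 × 10^-1 = 2.17 × 10^-1 M
Ka = [H+][A-]/[HA] = (2.24 × 10^-1)² / 2.17 × 10^-1 = 2.3 × 10^-1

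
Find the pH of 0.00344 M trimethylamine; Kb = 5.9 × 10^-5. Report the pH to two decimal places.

pH = 10.63

(CH3)3N + H2O ⇌ (CH3)3NH+ + OH-
Let x = [OH-] at equilibrium. Kb = x²/(0.00344 − x).
The 5% rule fails; solving x² + Kb·x − Kb·C₀ = 0 exactly:
x = [−5.9e-05 + √(5.9e-05² + 8.12e-07)]/2 = 4.22 × 10^-4 M
pOH = −log(4.22 × 10^-4) = 3.37; pH = 14.00 − 3.37 = 10.63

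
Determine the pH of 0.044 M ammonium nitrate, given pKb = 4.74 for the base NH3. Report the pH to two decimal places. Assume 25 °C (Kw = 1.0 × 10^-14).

pH = 5.31

NH4+ is the conjugate acid of the weak base NH3.
Kb = 10^(−4.74) = 1.82 × 10^-5
Ka = Kw/Kb = 1.0×10^-14 / 1.82 × 10^-5 = 5.49 × 10^-10
From the ICE table, Ka = [H+]²/(0.044 − [H+]) = 5.49 × 10^-10.
Neglecting [H+] in the denominator: [H+] = √(5.49 × 10^-10 × 0.044) = 4.91 × 10^-6 M
([H+]/C₀ = 0.011% < 5%, so the approximation holds.)
pH = −log(4.91 × 10^-6) = 5.31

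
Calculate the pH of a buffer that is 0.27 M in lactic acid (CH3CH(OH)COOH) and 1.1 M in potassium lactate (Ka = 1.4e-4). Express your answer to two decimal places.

pH = 4.46

pKa = −log(1.4 × 10^-4) = 3.854
Henderson–Hasselbalch: pH = pKa + log([CH3CH(OH)COO-]/[CH3CH(OH)COOH]) = 3.854 + log(1.1/0.27)
pH = 3.854 + (+0.610) = 4.46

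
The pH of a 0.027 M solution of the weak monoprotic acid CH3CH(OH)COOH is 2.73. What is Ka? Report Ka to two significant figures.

[H+] = 10^(-2.73) = 1.86 × 10^-3 M
At equilibrium [HA] = 0.027 − 1.86 × 10^-3 = 2.51 × 10^-2 M
Ka = [H+][A-]/[HA] = (1.86 × 10^-3)² / 2.51 × 10^-2 = 1.4 × 10^-4

Ka = 1.4 × 10^-4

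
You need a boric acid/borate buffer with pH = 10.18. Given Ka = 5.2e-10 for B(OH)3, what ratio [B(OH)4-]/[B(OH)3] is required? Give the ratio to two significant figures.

ratio = 7.9

pKa = -log(5.2 × 10^-10) = 9.284
pH = pKa + log(r) ⇒ log(r) = 10.18 − 9.284 = +0.896
r = [B(OH)4-]/[B(OH)3] = 10^(+0.896) = 7.87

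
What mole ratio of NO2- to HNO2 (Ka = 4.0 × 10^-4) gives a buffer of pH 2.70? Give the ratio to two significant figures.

pKa = -log(4.0 × 10^-4) = 3.398
pH = pKa + log(r) ⇒ log(r) = 2.70 − 3.398 = -0.698
r = [NO2-]/[HNO2] = 10^(-0.698) = 0.2

ratio = 0.20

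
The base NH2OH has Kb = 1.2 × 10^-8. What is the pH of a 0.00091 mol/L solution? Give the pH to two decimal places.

pH = 8.52

NH2OH + H2O ⇌ NH3OH+ + OH-
Kb = [OH-]²/(0.00091 − [OH-]) = 1.2 × 10^-8
Assume [OH-] ≪ 0.00091: [OH-] ≈ √(1.2 × 10^-8 × 0.00091) = 3.30 × 10^-6 M
Check: 0.36% ionized — well under 5%, approximation valid.
pOH = 5.48, so pH = 14.00 − pOH = 8.52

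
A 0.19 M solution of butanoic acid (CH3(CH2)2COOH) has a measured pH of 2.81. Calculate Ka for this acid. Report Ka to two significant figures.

[H+] = 10^(-2.81) = 1.55 × 10^-3 M
At equilibrium [HA] = 0.19 − 1.55 × 10^-3 = 1.88 × 10^-1 M
Ka = [H+][A-]/[HA] = (1.55 × 10^-3)² / 1.88 × 10^-1 = 1.3 × 10^-5

Ka = 1.3 × 10^-5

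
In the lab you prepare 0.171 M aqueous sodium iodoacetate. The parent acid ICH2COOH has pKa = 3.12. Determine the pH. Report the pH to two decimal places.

ICH2COO- is the conjugate base of the weak acid ICH2COOH.
Ka = 10^(−3.12) = 7.59 × 10^-4
Kb = Kw/Ka = 1.0×10^-14 / 7.59 × 10^-4 = 1.32 × 10^-11
From the ICE table, Kb = [OH-]²/(0.171 − [OH-]) = 1.32 × 10^-11.
Neglecting [OH-] in the denominator: [OH-] = √(1.32 × 10^-11 × 0.171) = 1.50 × 10^-6 M
pOH = 5.82, so pH = 14.00 − pOH = 8.18

pH = 8.18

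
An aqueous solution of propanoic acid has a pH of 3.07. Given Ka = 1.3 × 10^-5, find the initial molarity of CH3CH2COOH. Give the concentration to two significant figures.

C₀ = 5.7 × 10^-2 M

[H+] = 10^(-3.07) = 8.51 × 10^-4 M = x
Ka = x²/(C₀ − x) ⇒ C₀ = x + x²/Ka
C₀ = 8.51 × 10^-4 + (8.51 × 10^-4)²/(1.3 × 10^-5) = 5.66 × 10^-2 M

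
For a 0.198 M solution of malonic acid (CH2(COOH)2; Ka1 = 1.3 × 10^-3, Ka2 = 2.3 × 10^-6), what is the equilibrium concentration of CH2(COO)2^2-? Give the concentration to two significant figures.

First ionization gives [H+] ≈ [CH2(COOH)COO-] = 1.54 × 10^-2 M.
Second step: Ka2 = [H+][CH2(COO)2^2-]/[CH2(COOH)COO-] ≈ [CH2(COO)2^2-] (since [H+] ≈ [CH2(COOH)COO-]).
So [CH2(COO)2^2-] ≈ Ka2.

2.3 × 10^-6 M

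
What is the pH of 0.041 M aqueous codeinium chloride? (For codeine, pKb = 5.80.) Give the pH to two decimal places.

C18H22NO3+ is the conjugate acid of the weak base C18H21NO3.
Kb = 10^(−5.80) = 1.58 × 10^-6
Ka = Kw/Kb = 1.0×10^-14 / 1.58 × 10^-6 = 6.33 × 10^-9
Ka = [H+]²/(0.041 − [H+]) = 6.33 × 10^-9
Since Ka ≪ C₀, [H+] ≈ √(Ka·C₀) = 1.61 × 10^-5 M.
pH = −log[H+] = −log(1.61 × 10^-5) = 4.79

pH = 4.79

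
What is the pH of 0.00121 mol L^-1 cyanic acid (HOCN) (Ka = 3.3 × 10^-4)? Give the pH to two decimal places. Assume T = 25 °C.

HOCN ⇌ OCN- + H+
Ka = [H+]²/(0.00121 − [H+]) = 3.3 × 10^-4
[H+] is not negligible relative to C₀; solve [H+]² + 0.00033·[H+] − 3.99e-07 = 0.
[H+] = [−0.00033 + √(0.00033² + 1.6e-06)]/2 = 4.88 × 10^-4 M
pH = −log(4.88 × 10^-4) = 3.31

pH = 3.31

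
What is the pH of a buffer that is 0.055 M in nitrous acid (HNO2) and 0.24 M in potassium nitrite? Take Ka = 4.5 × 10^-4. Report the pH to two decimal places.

pKa = −log(4.5 × 10^-4) = 3.347
Using pH = pKa + log([base]/[acid]) with [base]/[acid] = 0.24/0.055:
pH = 3.347 + (+0.640) = 3.99

pH = 3.99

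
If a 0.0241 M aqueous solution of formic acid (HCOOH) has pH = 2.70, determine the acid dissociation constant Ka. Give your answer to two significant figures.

Ka = 1.8 × 10^-4

[H+] = 10^(-2.70) = 2.00 × 10^-3 M
At equilibrium [HA] = 0.0241 − 2.00 × 10^-3 = 2.21 × 10^-2 M
Ka = [H+][A-]/[HA] = (2.00 × 10^-3)² / 2.21 × 10^-2 = 1.8 × 10^-4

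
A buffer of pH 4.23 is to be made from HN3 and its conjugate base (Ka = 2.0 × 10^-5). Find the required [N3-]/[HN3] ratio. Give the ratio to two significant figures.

pKa = -log(2.0 × 10^-5) = 4.699
pH = pKa + log(r) ⇒ log(r) = 4.23 − 4.699 = -0.469
r = [N3-]/[HN3] = 10^(-0.469) = 0.34

ratio = 0.34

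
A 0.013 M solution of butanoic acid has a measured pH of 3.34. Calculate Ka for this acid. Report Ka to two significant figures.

[H+] = 10^(-3.34) = 4.57 × 10^-4 M
At equilibrium [HA] = 0.013 − 4.57 × 10^-4 = 1.25 × 10^-2 M
Ka = [H+][A-]/[HA] = (4.57 × 10^-4)² / 1.25 × 10^-2 = 1.7 × 10^-5

Ka = 1.7 × 10^-5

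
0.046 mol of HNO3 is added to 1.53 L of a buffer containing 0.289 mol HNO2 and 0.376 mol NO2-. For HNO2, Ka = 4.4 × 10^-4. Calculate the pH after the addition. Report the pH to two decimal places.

After neutralization: n(HNO2) = 0.335 mol, n(NO2-) = 0.33 mol.
pKa = −log(4.4 × 10^-4) = 3.357
Henderson–Hasselbalch with mole ratio 0.33/0.335: pH = 3.357 + (-0.007)

pH = 3.35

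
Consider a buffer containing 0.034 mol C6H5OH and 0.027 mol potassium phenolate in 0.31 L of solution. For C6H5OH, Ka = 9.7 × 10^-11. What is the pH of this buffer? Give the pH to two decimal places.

pH = 9.91

pKa = −log(9.7 × 10^-11) = 10.013
Using pH = pKa + log([base]/[acid]) with [base]/[acid] = 0.027/0.034:
pH = 10.013 + (-0.100) = 9.91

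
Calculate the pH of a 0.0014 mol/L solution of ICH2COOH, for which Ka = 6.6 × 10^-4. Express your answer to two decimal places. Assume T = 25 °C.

pH = 3.16

ICH2COOH ⇌ ICH2COO- + H+
From the ICE table, Ka = x²/(0.0014 − x) = 6.6 × 10^-4.
The 5% rule fails; solving x² + Ka·x − Ka·C₀ = 0 exactly:
x = (−Ka + √(Ka² + 4·Ka·C₀))/2 = 6.86 × 10^-4 M
pH = −log[H+] = −log(6.86 × 10^-4) = 3.16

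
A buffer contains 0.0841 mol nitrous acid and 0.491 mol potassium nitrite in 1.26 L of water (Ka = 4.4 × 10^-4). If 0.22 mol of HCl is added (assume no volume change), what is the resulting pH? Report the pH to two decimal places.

Added H+ converts NO2- to HNO2: HNO2 → 0.304 mol, NO2- → 0.271 mol.
pKa = −log(4.4 × 10^-4) = 3.357
pH = pKa + log(n_NO2-/n_HNO2) = 3.357 + log(0.271/0.304) = 3.357 + (-0.050)

pH = 3.31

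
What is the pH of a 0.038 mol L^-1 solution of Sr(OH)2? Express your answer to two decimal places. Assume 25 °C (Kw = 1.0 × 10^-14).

pH = 12.88

Sr(OH)2 is a strong base (each formula unit releases 2 OH-); [OH-] = 0.076 M.
pOH = -log(0.076) = 1.12
pH = 14.00 - 1.12 = 12.88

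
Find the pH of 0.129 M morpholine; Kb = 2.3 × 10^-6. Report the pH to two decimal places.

pH = 10.74

C4H8ONH + H2O ⇌ C4H8ONH2+ + OH-
From the ICE table, Kb = [OH-]²/(0.129 − [OH-]) = 2.3 × 10^-6.
Since Kb ≪ C₀, [OH-] ≈ √(Kb·C₀) = 5.45 × 10^-4 M.
pOH = 3.26, so pH = 14.00 − pOH = 10.74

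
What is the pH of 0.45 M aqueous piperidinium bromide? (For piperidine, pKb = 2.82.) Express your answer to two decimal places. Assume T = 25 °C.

pH = 5.76

C5H10NH2+ is the conjugate acid of the weak base C5H10NH.
Kb = 10^(−2.82) = 1.51 × 10^-3
Ka = Kw/Kb = 1.0×10^-14 / 1.51 × 10^-3 = 6.62 × 10^-12
Let x = [H+] at equilibrium. Ka = x²/(0.45 − x).
Assume x ≪ 0.45: x ≈ √(6.62 × 10^-12 × 0.45) = 1.73 × 10^-6 M
(x/C₀ = 0.00038% < 5%, so the approximation holds.)
pH = −log(1.73 × 10^-6) = 5.76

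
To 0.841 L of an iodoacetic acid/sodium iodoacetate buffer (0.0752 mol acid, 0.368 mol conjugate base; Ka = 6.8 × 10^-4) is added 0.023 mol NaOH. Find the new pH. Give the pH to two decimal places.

pH = 4.04

OH- converts ICH2COOH to ICH2COO-: ICH2COOH → 0.0522 mol, ICH2COO- → 0.391 mol.
pKa = −log(6.8 × 10^-4) = 3.167
pH = pKa + log([A⁻]/[HA]) = 3.167 + log(0.391/0.0522) = 3.167 +0.875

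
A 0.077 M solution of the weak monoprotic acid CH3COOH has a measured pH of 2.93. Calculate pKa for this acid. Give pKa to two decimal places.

[H+] = 10^(-2.93) = 1.17 × 10^-3 M
At equilibrium [HA] = 0.077 − 1.17 × 10^-3 = 7.58 × 10^-2 M
Ka = [H+][A-]/[HA] = (1.17 × 10^-3)² / 7.58 × 10^-2 = 1.81 × 10^-5
pKa = -log(1.81 × 10^-5) = 4.74

pKa = 4.74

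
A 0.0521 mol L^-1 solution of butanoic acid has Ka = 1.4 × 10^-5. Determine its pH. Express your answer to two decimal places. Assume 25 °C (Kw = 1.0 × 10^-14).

pH = 3.07

CH3(CH2)2COOH ⇌ CH3(CH2)2COO- + H+
From the ICE table, Ka = [H+]²/(0.0521 − [H+]) = 1.4 × 10^-5.
Since Ka ≪ C₀, [H+] ≈ √(Ka·C₀) = 8.54 × 10^-4 M.
([H+]/C₀ = 1.6% < 5%, so the approximation holds.)
pH = −log[H+] = −log(8.54 × 10^-4) = 3.07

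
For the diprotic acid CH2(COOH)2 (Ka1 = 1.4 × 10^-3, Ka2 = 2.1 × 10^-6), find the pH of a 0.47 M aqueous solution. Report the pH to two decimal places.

Since Ka1 ≫ Ka2, the first ionization dominates [H+].
Ka1 = x²/(0.47 − x) = 1.4 × 10^-3
Solving the quadratic: x = (−Ka1 + √(Ka1² + 4·Ka1·C₀))/2 = 2.50 × 10^-2 M
pH = −log(2.50 × 10^-2) = 1.60

pH = 1.60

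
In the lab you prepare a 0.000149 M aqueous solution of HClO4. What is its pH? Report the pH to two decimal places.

pH = 3.83

HClO4 is a strong acid and dissociates completely, so [H+] = 0.000149 M.
pH = -log(0.000149) = 3.83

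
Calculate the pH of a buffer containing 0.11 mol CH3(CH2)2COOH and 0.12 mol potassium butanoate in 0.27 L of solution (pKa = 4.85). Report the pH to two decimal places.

Using pH = pKa + log([base]/[acid]) with [base]/[acid] = 0.12/0.11:
pH = 4.85 + (+0.038) = 4.89

pH = 4.89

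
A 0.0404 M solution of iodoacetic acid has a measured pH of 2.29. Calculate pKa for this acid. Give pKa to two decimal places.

[H+] = 10^(-2.29) = 5.13 × 10^-3 M
At equilibrium [HA] = 0.0404 − 5.13 × 10^-3 = 3.53 × 10^-2 M
Ka = [H+][A-]/[HA] = (5.13 × 10^-3)² / 3.53 × 10^-2 = 7.46 × 10^-4
pKa = -log(7.46 × 10^-4) = 3.13

pKa = 3.13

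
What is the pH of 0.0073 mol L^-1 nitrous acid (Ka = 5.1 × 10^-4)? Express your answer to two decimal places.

pH = 2.77

HNO2 ⇌ NO2- + H+
Ka = x²/(0.0073 − x) = 5.1 × 10^-4
x is not negligible relative to C₀; solve x² + 0.00051·x − 3.72e-06 = 0.
x = (−Ka + √(Ka² + 4·Ka·C₀))/2 = 1.69 × 10^-3 M
pH = −log[H+] = −log(1.69 × 10^-3) = 2.77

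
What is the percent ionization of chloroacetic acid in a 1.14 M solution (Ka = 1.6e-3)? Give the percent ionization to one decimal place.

ClCH2COOH ⇌ ClCH2COO- + H+; let x = [H+] at equilibrium.
x ≈ √(Ka·C₀) = √(1.6 × 10^-3 × 1.14) = 4.27 × 10^-2 M
Fraction ionized = 4.27 × 10^-2 / 1.14 = 0.0375 → 3.7%

3.7%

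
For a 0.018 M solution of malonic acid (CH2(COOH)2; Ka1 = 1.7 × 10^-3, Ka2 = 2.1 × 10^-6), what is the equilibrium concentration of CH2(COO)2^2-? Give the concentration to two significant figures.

2.1 × 10^-6 M

First ionization gives [H+] ≈ [CH2(COOH)COO-] = 4.75 × 10^-3 M.
Second step: Ka2 = [H+][CH2(COO)2^2-]/[CH2(COOH)COO-] ≈ [CH2(COO)2^2-] (since [H+] ≈ [CH2(COOH)COO-]).
So [CH2(COO)2^2-] ≈ Ka2.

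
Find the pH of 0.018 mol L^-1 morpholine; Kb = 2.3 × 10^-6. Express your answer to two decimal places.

pH = 10.31

C4H8ONH + H2O ⇌ C4H8ONH2+ + OH-
Let x = [OH-] at equilibrium. Kb = x²/(0.018 − x).
Neglecting x in the denominator: x = √(2.3 × 10^-6 × 0.018) = 2.03 × 10^-4 M
(x/C₀ = 1.1% < 5%, so the approximation holds.)
pOH = 3.69, so pH = 14.00 − pOH = 10.31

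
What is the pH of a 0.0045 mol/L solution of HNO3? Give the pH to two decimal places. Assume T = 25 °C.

pH = 2.35

HNO3 is a strong acid and dissociates completely, so [H+] = 0.0045 M.
pH = -log(0.0045) = 2.35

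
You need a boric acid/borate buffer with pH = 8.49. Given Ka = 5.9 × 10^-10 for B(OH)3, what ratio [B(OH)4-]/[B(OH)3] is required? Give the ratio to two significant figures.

pKa = -log(5.9 × 10^-10) = 9.229
pH = pKa + log(r) ⇒ log(r) = 8.49 − 9.229 = -0.739
r = [B(OH)4-]/[B(OH)3] = 10^(-0.739) = 0.182

ratio = 0.18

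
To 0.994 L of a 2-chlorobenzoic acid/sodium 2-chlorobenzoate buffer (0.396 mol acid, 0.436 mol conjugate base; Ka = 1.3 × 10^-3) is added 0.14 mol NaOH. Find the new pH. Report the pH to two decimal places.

pH = 3.24

After neutralization: n(ClC6H4COOH) = 0.256 mol, n(ClC6H4COO-) = 0.576 mol.
pKa = −log(1.3 × 10^-3) = 2.886
Henderson–Hasselbalch with mole ratio 0.576/0.256: pH = 2.886 + (+0.352)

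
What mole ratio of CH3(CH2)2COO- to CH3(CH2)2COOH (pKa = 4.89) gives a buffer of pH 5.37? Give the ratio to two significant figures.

ratio = 3.0

pH = pKa + log(r) ⇒ log(r) = 5.37 − 4.89 = +0.48
r = [CH3(CH2)2COO-]/[CH3(CH2)2COOH] = 10^(+0.48) = 3.02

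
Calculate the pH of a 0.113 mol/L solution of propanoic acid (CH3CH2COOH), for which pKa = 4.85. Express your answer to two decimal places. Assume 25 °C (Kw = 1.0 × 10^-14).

pH = 2.90

CH3CH2COOH ⇌ CH3CH2COO- + H+
Ka = 10^(−4.85) = 1.41 × 10^-5
Let x = [H+] at equilibrium. Ka = x²/(0.113 − x).
Since Ka ≪ C₀, x ≈ √(Ka·C₀) = 1.26 × 10^-3 M.
(x/C₀ = 1.1% < 5%, so the approximation holds.)
pH = −log[H+] = −log(1.26 × 10^-3) = 2.90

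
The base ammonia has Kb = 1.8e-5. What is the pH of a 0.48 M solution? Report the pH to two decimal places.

pH = 11.47

NH3 + H2O ⇌ NH4+ + OH-
Kb = [OH-]²/(0.48 − [OH-]) = 1.8 × 10^-5
Neglecting [OH-] in the denominator: [OH-] = √(1.8 × 10^-5 × 0.48) = 2.94 × 10^-3 M
pOH = −log(2.94 × 10^-3) = 2.53; pH = 14.00 − 2.53 = 11.47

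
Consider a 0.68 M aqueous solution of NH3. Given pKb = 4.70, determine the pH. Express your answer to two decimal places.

pH = 11.57

NH3 + H2O ⇌ NH4+ + OH-
Kb = 10^(−4.70) = 2.00 × 10^-5
From the ICE table, Kb = [OH-]²/(0.68 − [OH-]) = 2.00 × 10^-5.
Since Kb ≪ C₀, [OH-] ≈ √(Kb·C₀) = 3.69 × 10^-3 M.
pOH = 2.43, so pH = 14.00 − pOH = 11.57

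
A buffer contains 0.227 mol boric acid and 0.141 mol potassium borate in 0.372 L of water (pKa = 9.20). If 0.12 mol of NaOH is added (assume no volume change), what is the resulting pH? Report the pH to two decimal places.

OH- converts B(OH)3 to B(OH)4-: B(OH)3 → 0.107 mol, B(OH)4- → 0.261 mol.
pH = pKa + log([A⁻]/[HA]) = 9.20 + log(0.261/0.107) = 9.20 +0.387

pH = 9.59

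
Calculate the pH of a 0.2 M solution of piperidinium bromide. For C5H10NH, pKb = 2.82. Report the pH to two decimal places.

pH = 5.94

C5H10NH2+ is the conjugate acid of the weak base C5H10NH.
Kb = 10^(−2.82) = 1.51 × 10^-3
Ka = Kw/Kb = 1.0×10^-14 / 1.51 × 10^-3 = 6.62 × 10^-12
From the ICE table, Ka = [H+]²/(0.2 − [H+]) = 6.62 × 10^-12.
Neglecting [H+] in the denominator: [H+] = √(6.62 × 10^-12 × 0.2) = 1.15 × 10^-6 M
pH = −log[H+] = −log(1.15 × 10^-6) = 5.94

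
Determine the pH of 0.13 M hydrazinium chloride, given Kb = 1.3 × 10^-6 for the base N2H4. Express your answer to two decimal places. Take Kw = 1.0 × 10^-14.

pH = 4.50

N2H5+ is the conjugate acid of the weak base N2H4.
Ka = Kw/Kb = 1.0×10^-14 / 1.3 × 10^-6 = 7.69 × 10^-9
Ka = [H+]²/(0.13 − [H+]) = 7.69 × 10^-9
Neglecting [H+] in the denominator: [H+] = √(7.69 × 10^-9 × 0.13) = 3.16 × 10^-5 M
([H+]/C₀ = 0.024% < 5%, so the approximation holds.)
pH = −log[H+] = −log(3.16 × 10^-5) = 4.50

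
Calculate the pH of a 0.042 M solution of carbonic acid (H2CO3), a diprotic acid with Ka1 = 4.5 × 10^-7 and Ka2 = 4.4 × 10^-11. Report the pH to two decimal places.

pH = 3.86

Since Ka1 ≫ Ka2, the first ionization dominates [H+].
Ka1 = x²/(0.042 − x) = 4.5 × 10^-7
x ≈ √(4.5 × 10^-7 × 0.042) = 1.37 × 10^-4 M
pH = −log(1.37 × 10^-4) = 3.86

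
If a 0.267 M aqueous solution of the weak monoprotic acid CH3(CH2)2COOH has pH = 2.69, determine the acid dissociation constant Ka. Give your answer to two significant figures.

Ka = 1.6 × 10^-5

[H+] = 10^(-2.69) = 2.04 × 10^-3 M
At equilibrium [HA] = 0.267 − 2.04 × 10^-3 = 2.65 × 10^-1 M
Ka = [H+][A-]/[HA] = (2.04 × 10^-3)² / 2.65 × 10^-1 = 1.6 × 10^-5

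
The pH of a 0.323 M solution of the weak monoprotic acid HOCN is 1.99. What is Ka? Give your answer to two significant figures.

[H+] = 10^(-1.99) = 1.02 × 10^-2 M
At equilibrium [HA] = 0.323 − 1.02 × 10^-2 = 3.13 × 10^-1 M
Ka = [H+][A-]/[HA] = (1.02 × 10^-2)² / 3.13 × 10^-1 = 3.3 × 10^-4

Ka = 3.3 × 10^-4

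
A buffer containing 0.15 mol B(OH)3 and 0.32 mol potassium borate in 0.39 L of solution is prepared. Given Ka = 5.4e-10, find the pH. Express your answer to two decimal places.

pH = 9.60

pKa = −log(5.4 × 10^-10) = 9.268
Using pH = pKa + log([base]/[acid]) with [base]/[acid] = 0.32/0.15:
pH = 9.268 + (+0.329) = 9.60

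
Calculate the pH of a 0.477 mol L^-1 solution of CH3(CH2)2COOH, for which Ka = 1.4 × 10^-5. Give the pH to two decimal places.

pH = 2.59

CH3(CH2)2COOH ⇌ CH3(CH2)2COO- + H+
Ka = [H+]²/(0.477 − [H+]) = 1.4 × 10^-5
Neglecting [H+] in the denominator: [H+] = √(1.4 × 10^-5 × 0.477) = 2.58 × 10^-3 M
pH = −log(2.58 × 10^-3) = 2.59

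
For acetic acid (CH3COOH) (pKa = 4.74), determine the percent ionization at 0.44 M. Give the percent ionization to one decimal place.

0.6%

CH3COOH ⇌ CH3COO- + H+; let x = [H+] at equilibrium.
Ka = 10^(−4.74) = 1.82 × 10^-5
x ≈ √(Ka·C₀) = √(1.82 × 10^-5 × 0.44) = 2.83 × 10^-3 M
% ionization = x/C₀ × 100% = 2.83 × 10^-3/0.44 × 100% = 0.6%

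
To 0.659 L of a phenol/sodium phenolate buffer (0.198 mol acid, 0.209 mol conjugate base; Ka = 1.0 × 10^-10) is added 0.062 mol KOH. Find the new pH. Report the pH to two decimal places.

pH = 10.30

OH- converts C6H5OH to C6H5O-: C6H5OH → 0.136 mol, C6H5O- → 0.271 mol.
pKa = −log(1.0 × 10^-10) = 10.000
pH = pKa + log(n_C6H5O-/n_C6H5OH) = 10.000 + log(0.271/0.136) = 10.000 + (+0.299)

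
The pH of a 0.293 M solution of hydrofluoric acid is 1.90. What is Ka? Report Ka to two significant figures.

Ka = 5.7 × 10^-4

[H+] = 10^(-1.90) = 1.26 × 10^-2 M
At equilibrium [HA] = 0.293 − 1.26 × 10^-2 = 2.80 × 10^-1 M
Ka = [H+][A-]/[HA] = (1.26 × 10^-2)² / 2.80 × 10^-1 = 5.7 × 10^-4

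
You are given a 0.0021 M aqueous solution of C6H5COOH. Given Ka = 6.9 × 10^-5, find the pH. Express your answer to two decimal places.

pH = 3.46

C6H5COOH ⇌ C6H5COO- + H+
Ka = [H+]²/(0.0021 − [H+]) = 6.9 × 10^-5
[H+] is not negligible relative to C₀; solve [H+]² + 6.9e-05·[H+] − 1.45e-07 = 0.
[H+] = (−Ka + √(Ka² + 4·Ka·C₀))/2 = 3.48 × 10^-4 M
pH = −log[H+] = −log(3.48 × 10^-4) = 3.46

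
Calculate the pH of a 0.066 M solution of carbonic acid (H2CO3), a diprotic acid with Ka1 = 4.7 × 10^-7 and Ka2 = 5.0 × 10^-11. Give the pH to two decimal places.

Ka1 ≫ Ka2, so treat the first dissociation as the only significant source of H+.
Ka1 = x²/(0.066 − x) = 4.7 × 10^-7
x ≈ √(4.7 × 10^-7 × 0.066) = 1.76 × 10^-4 M
pH = −log(1.76 × 10^-4) = 3.75

pH = 3.75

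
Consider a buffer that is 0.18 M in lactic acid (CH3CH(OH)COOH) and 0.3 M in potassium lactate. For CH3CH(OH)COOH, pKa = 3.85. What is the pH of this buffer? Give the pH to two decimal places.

Henderson–Hasselbalch: pH = pKa + log([CH3CH(OH)COO-]/[CH3CH(OH)COOH]) = 3.85 + log(0.3/0.18)
pH = 3.85 + (+0.222) = 4.07

pH = 4.07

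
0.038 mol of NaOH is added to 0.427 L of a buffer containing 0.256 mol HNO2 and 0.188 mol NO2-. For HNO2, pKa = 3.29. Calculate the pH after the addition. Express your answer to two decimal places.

pH = 3.31

OH- converts HNO2 to NO2-: HNO2 → 0.218 mol, NO2- → 0.226 mol.
pH = pKa + log(n_NO2-/n_HNO2) = 3.29 + log(0.226/0.218) = 3.29 + (+0.016)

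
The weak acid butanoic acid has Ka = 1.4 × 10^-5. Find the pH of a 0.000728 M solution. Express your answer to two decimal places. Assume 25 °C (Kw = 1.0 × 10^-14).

CH3(CH2)2COOH ⇌ CH3(CH2)2COO- + H+
Ka = [H+]²/(0.000728 − [H+]) = 1.4 × 10^-5
The 5% rule fails; solving [H+]² + Ka·[H+] − Ka·C₀ = 0 exactly:
[H+] = [−1.4e-05 + √(1.4e-05² + 4.08e-08)]/2 = 9.42 × 10^-5 M
pH = −log(9.42 × 10^-5) = 4.03

pH = 4.03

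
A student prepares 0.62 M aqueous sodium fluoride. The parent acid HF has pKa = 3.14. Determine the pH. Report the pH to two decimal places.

pH = 8.47

F- is the conjugate base of the weak acid HF.
Ka = 10^(−3.14) = 7.24 × 10^-4
Kb = Kw/Ka = 1.0×10^-14 / 7.24 × 10^-4 = 1.38 × 10^-11
From the ICE table, Kb = [OH-]²/(0.62 − [OH-]) = 1.38 × 10^-11.
Neglecting [OH-] in the denominator: [OH-] = √(1.38 × 10^-11 × 0.62) = 2.93 × 10^-6 M
pOH = −log(2.93 × 10^-6) = 5.53; pH = 14.00 − 5.53 = 8.47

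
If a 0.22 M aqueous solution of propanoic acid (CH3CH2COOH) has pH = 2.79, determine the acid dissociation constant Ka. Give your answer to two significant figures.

[H+] = 10^(-2.79) = 1.62 × 10^-3 M
At equilibrium [HA] = 0.22 − 1.62 × 10^-3 = 2.18 × 10^-1 M
Ka = [H+][A-]/[HA] = (1.62 × 10^-3)² / 2.18 × 10^-1 = 1.2 × 10^-5

Ka = 1.2 × 10^-5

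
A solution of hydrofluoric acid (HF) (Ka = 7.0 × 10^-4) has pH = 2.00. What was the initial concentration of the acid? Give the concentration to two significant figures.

C₀ = 1.5 × 10^-1 M

[H+] = 10^(-2.00) = 1.00 × 10^-2 M = x
Ka = x²/(C₀ − x) ⇒ C₀ = x + x²/Ka
C₀ = 1.00 × 10^-2 + (1.00 × 10^-2)²/(7.0 × 10^-4) = 1.53 × 10^-1 M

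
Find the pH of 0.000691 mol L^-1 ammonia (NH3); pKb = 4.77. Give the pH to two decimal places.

NH3 + H2O ⇌ NH4+ + OH-
Kb = 10^(−4.77) = 1.70 × 10^-5
Kb = [OH-]²/(0.000691 − [OH-]) = 1.70 × 10^-5
Here C₀/Kb ≈ 40.6, so the small-[OH-] approximation fails. Use the quadratic:
[OH-] = (−Kb + √(Kb² + 4·Kb·C₀))/2 = 1.00 × 10^-4 M
pOH = 4.00, so pH = 14.00 − pOH = 10.00

pH = 10.00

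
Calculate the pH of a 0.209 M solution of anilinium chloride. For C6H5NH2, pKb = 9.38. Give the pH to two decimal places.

C6H5NH3+ is the conjugate acid of the weak base C6H5NH2.
Kb = 10^(−9.38) = 4.17 × 10^-10
Ka = Kw/Kb = 1.0×10^-14 / 4.17 × 10^-10 = 2.40 × 10^-5
Ka = x²/(0.209 − x) = 2.40 × 10^-5
Since Ka ≪ C₀, x ≈ √(Ka·C₀) = 2.24 × 10^-3 M.
(x/C₀ = 1.1% < 5%, so the approximation holds.)
pH = −log[H+] = −log(2.24 × 10^-3) = 2.65

pH = 2.65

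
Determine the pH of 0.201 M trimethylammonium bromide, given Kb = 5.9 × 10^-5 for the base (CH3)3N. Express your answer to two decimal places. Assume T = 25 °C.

pH = 5.23

(CH3)3NH+ is the conjugate acid of the weak base (CH3)3N.
Ka = Kw/Kb = 1.0×10^-14 / 5.9 × 10^-5 = 1.69 × 10^-10
Ka = [H+]²/(0.201 − [H+]) = 1.69 × 10^-10
Since Ka ≪ C₀, [H+] ≈ √(Ka·C₀) = 5.83 × 10^-6 M.
([H+]/C₀ = 0.0029% < 5%, so the approximation holds.)
pH = −log[H+] = −log(5.83 × 10^-6) = 5.23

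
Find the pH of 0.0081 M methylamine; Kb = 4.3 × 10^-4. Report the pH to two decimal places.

CH3NH2 + H2O ⇌ CH3NH3+ + OH-
From the ICE table, Kb = [OH-]²/(0.0081 − [OH-]) = 4.3 × 10^-4.
[OH-] is not negligible relative to C₀; solve [OH-]² + 0.00043·[OH-] − 3.48e-06 = 0.
[OH-] = (−Kb + √(Kb² + 4·Kb·C₀))/2 = 1.66 × 10^-3 M
pOH = −log(1.66 × 10^-3) = 2.78; pH = 14.00 − 2.78 = 11.22

pH = 11.22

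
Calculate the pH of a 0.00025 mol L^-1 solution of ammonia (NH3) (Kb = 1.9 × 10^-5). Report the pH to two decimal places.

pH = 9.78

NH3 + H2O ⇌ NH4+ + OH-
From the ICE table, Kb = [OH-]²/(0.00025 − [OH-]) = 1.9 × 10^-5.
Here C₀/Kb ≈ 13.2, so the small-[OH-] approximation fails. Use the quadratic:
[OH-] = (−Kb + √(Kb² + 4·Kb·C₀))/2 = 6.01 × 10^-5 M
pOH = 4.22, so pH = 14.00 − pOH = 9.78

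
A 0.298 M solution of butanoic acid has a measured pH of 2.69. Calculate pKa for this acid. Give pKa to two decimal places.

[H+] = 10^(-2.69) = 2.04 × 10^-3 M
At equilibrium [HA] = 0.298 − 2.04 × 10^-3 = 2.96 × 10^-1 M
Ka = [H+][A-]/[HA] = (2.04 × 10^-3)² / 2.96 × 10^-1 = 1.41 × 10^-5
pKa = -log(1.41 × 10^-5) = 4.85

pKa = 4.85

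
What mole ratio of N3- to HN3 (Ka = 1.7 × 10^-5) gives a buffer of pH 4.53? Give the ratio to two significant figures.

ratio = 0.58

pKa = -log(1.7 × 10^-5) = 4.770
pH = pKa + log(r) ⇒ log(r) = 4.53 − 4.770 = -0.240
r = [N3-]/[HN3] = 10^(-0.240) = 0.575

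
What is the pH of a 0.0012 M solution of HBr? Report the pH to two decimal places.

pH = 2.92

HBr is a strong acid and dissociates completely, so [H+] = 0.0012 M.
pH = -log(0.0012) = 2.92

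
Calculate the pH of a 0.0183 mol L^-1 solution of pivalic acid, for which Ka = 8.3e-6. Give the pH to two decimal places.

(CH3)3CCOOH ⇌ (CH3)3CCOO- + H+
From the ICE table, Ka = x²/(0.0183 − x) = 8.3 × 10^-6.
Assume x ≪ 0.0183: x ≈ √(8.3 × 10^-6 × 0.0183) = 3.90 × 10^-4 M
Check: 2.1% ionized — well under 5%, approximation valid.
pH = −log[H+] = −log(3.90 × 10^-4) = 3.41

pH = 3.41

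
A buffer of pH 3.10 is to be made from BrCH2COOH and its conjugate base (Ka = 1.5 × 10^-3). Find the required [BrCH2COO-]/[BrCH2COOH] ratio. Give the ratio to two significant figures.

pKa = -log(1.5 × 10^-3) = 2.824
pH = pKa + log(r) ⇒ log(r) = 3.10 − 2.824 = +0.276
r = [BrCH2COO-]/[BrCH2COOH] = 10^(+0.276) = 1.89

ratio = 1.9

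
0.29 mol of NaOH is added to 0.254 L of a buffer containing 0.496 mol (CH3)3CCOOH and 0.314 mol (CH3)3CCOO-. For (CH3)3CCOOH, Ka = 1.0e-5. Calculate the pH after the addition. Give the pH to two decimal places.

OH- converts (CH3)3CCOOH to (CH3)3CCOO-: (CH3)3CCOOH → 0.206 mol, (CH3)3CCOO- → 0.604 mol.
pKa = −log(1.0 × 10^-5) = 5.000
pH = pKa + log([A⁻]/[HA]) = 5.000 + log(0.604/0.206) = 5.000 +0.467

pH = 5.47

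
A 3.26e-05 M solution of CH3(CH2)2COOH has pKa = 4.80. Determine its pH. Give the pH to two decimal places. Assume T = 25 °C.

pH = 4.79

CH3(CH2)2COOH ⇌ CH3(CH2)2COO- + H+
Ka = 10^(−4.80) = 1.58 × 10^-5
From the ICE table, Ka = x²/(3.26e-05 − x) = 1.58 × 10^-5.
The 5% rule fails; solving x² + Ka·x − Ka·C₀ = 0 exactly:
x = [−1.58e-05 + √(1.58e-05² + 2.06e-09)]/2 = 1.61 × 10^-5 M
pH = −log(1.61 × 10^-5) = 4.79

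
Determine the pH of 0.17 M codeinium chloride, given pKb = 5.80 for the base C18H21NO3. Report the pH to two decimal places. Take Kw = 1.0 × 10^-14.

pH = 4.48

C18H22NO3+ is the conjugate acid of the weak base C18H21NO3.
Kb = 10^(−5.80) = 1.58 × 10^-6
Ka = Kw/Kb = 1.0×10^-14 / 1.58 × 10^-6 = 6.33 × 10^-9
Ka = [H+]²/(0.17 − [H+]) = 6.33 × 10^-9
Neglecting [H+] in the denominator: [H+] = √(6.33 × 10^-9 × 0.17) = 3.28 × 10^-5 M
Check: 0.019% ionized — well under 5%, approximation valid.
pH = −log(3.28 × 10^-5) = 4.48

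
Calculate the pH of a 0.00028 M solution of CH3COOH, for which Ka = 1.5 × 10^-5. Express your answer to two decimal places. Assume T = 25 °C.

CH3COOH ⇌ CH3COO- + H+
Ka = [H+]²/(0.00028 − [H+]) = 1.5 × 10^-5
Here C₀/Ka ≈ 18.7, so the small-[H+] approximation fails. Use the quadratic:
[H+] = [−1.5e-05 + √(1.5e-05² + 1.68e-08)]/2 = 5.77 × 10^-5 M
pH = −log[H+] = −log(5.77 × 10^-5) = 4.24

pH = 4.24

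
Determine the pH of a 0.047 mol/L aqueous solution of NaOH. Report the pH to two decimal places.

NaOH is a strong base; [OH-] = 0.047 M.
pOH = -log(0.047) = 1.33
pH = 14.00 - 1.33 = 12.67

pH = 12.67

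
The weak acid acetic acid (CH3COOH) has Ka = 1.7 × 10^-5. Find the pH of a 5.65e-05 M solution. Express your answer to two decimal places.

CH3COOH ⇌ CH3COO- + H+
Ka = [H+]²/(5.65e-05 − [H+]) = 1.7 × 10^-5
Here C₀/Ka ≈ 3.32, so the small-[H+] approximation fails. Use the quadratic:
[H+] = [−1.7e-05 + √(1.7e-05² + 3.84e-09)]/2 = 2.36 × 10^-5 M
pH = −log(2.36 × 10^-5) = 4.63

pH = 4.63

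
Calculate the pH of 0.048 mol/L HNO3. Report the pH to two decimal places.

HNO3 is a strong acid and dissociates completely, so [H+] = 0.048 M.
pH = -log(0.048) = 1.32

pH = 1.32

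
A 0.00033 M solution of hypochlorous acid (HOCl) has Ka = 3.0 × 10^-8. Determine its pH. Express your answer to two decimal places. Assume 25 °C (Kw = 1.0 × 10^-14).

HOCl ⇌ OCl- + H+
From the ICE table, Ka = x²/(0.00033 − x) = 3.0 × 10^-8.
Assume x ≪ 0.00033: x ≈ √(3.0 × 10^-8 × 0.00033) = 3.15 × 10^-6 M
pH = −log(3.15 × 10^-6) = 5.50

pH = 5.50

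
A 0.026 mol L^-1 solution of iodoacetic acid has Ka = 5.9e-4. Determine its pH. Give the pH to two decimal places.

pH = 2.44

ICH2COOH ⇌ ICH2COO- + H+
Ka = x²/(0.026 − x) = 5.9 × 10^-4
x is not negligible relative to C₀; solve x² + 0.00059·x − 1.53e-05 = 0.
x = [−0.00059 + √(0.00059² + 6.14e-05)]/2 = 3.63 × 10^-3 M
pH = −log[H+] = −log(3.63 × 10^-3) = 2.44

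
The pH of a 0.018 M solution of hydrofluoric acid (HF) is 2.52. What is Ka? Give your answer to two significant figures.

[H+] = 10^(-2.52) = 3.02 × 10^-3 M
At equilibrium [HA] = 0.018 − 3.02 × 10^-3 = 1.50 × 10^-2 M
Ka = [H+][A-]/[HA] = (3.02 × 10^-3)² / 1.50 × 10^-2 = 6.1 × 10^-4

Ka = 6.1 × 10^-4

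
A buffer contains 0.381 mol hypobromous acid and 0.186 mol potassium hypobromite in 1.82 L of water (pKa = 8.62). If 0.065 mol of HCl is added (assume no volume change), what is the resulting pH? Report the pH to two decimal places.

pH = 8.05

After neutralization: n(HOBr) = 0.446 mol, n(OBr-) = 0.121 mol.
pH = pKa + log(n_OBr-/n_HOBr) = 8.62 + log(0.121/0.446) = 8.62 + (-0.567)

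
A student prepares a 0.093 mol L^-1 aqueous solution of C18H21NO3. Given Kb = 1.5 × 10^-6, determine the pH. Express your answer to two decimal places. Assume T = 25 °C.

C18H21NO3 + H2O ⇌ C18H22NO3+ + OH-
Kb = x²/(0.093 − x) = 1.5 × 10^-6
Assume x ≪ 0.093: x ≈ √(1.5 × 10^-6 × 0.093) = 3.73 × 10^-4 M
Check: 0.4% ionized — well under 5%, approximation valid.
pOH = −log(3.73 × 10^-4) = 3.43; pH = 14.00 − 3.43 = 10.57

pH = 10.57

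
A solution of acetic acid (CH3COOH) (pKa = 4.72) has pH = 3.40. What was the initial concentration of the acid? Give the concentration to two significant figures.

[H+] = 10^(-3.40) = 3.98 × 10^-4 M = x
Ka = 10^(−4.72) = 1.91 × 10^-5
Ka = x²/(C₀ − x) ⇒ C₀ = x + x²/Ka
C₀ = 3.98 × 10^-4 + (3.98 × 10^-4)²/(1.91 × 10^-5) = 8.69 × 10^-3 M

C₀ = 8.7 × 10^-3 M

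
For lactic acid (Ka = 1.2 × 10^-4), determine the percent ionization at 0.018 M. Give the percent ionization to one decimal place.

CH3CH(OH)COOH ⇌ CH3CH(OH)COO- + H+; let x = [H+] at equilibrium.
Solve x² + 0.00012x − 2.16e-06 = 0 → x = 1.41 × 10^-3 M
Fraction ionized = 1.41 × 10^-3 / 0.018 = 0.0783 → 7.8%

7.8%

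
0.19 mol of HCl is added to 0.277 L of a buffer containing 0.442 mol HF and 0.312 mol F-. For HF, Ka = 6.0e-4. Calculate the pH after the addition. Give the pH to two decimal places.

pH = 2.51

Added H+ converts F- to HF: HF → 0.632 mol, F- → 0.122 mol.
pKa = −log(6.0 × 10^-4) = 3.222
pH = pKa + log(n_F-/n_HF) = 3.222 + log(0.122/0.632) = 3.222 + (-0.714)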